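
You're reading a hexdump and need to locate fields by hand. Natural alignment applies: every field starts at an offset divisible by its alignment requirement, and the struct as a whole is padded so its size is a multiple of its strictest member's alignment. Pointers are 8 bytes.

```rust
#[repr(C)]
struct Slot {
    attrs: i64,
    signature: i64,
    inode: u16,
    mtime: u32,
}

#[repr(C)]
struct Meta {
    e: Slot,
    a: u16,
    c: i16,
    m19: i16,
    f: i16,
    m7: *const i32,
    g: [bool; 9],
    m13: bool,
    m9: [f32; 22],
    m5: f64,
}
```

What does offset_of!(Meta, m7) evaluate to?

Slot: 0..8  attrs  (8B, 8-aligned); 8..16  signature  (8B, 8-aligned); 16..18  inode  (2B, 2-aligned); 18..20  -- padding (2B); 20..24  mtime  (4B, 4-aligned); sizeof = 24, alignof = 8
0..24  e  (24B, 8-aligned)
24..26  a  (2B, 2-aligned)
26..28  c  (2B, 2-aligned)
28..30  m19  (2B, 2-aligned)
30..32  f  (2B, 2-aligned)
32..40  m7  (8B, 8-aligned)

32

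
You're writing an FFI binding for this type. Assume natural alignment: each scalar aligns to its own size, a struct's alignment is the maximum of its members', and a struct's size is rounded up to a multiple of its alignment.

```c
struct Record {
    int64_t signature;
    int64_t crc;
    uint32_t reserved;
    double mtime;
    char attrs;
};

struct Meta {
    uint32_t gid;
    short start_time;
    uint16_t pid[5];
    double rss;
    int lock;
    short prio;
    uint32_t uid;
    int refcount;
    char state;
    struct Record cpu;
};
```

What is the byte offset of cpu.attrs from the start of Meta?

Record: signature at 0 (size 8, align 8) → ends 8; crc at 8 (size 8, align 8) → ends 16; reserved at 16 (size 4, align 4) → ends 20; pad 4 to align 8 for mtime; mtime at 24 (size 8, align 8) → ends 32; attrs at 32 (size 1, align 1) → ends 33; tail pad 7 to reach multiple of 8; total 40 bytes, alignment 8
gid at 0 (size 4, align 4) → ends 4
start_time at 4 (size 2, align 2) → ends 6
pid at 6 (size 10, align 2) → ends 16
rss at 16 (size 8, align 8) → ends 24
lock at 24 (size 4, align 4) → ends 28
prio at 28 (size 2, align 2) → ends 30
pad 2 to align 4 for uid
uid at 32 (size 4, align 4) → ends 36
refcount at 36 (size 4, align 4) → ends 40
state at 40 (size 1, align 1) → ends 41
pad 7 to align 8 for cpu
cpu at 48 (size 40, align 8) → ends 88
within Record: attrs at 32
48 + 32 = 80

80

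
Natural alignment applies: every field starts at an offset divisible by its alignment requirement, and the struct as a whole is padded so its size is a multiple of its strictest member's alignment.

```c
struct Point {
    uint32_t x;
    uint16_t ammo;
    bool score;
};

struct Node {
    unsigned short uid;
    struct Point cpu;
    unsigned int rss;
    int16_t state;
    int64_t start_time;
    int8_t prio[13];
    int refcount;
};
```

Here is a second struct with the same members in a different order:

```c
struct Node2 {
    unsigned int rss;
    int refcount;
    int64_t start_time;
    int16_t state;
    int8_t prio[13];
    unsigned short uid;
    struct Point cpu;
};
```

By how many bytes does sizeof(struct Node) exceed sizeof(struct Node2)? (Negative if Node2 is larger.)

Point: 0..4  x  (4B, 4-aligned); 4..6  ammo  (2B, 2-aligned); 6..7  score  (1B, 1-aligned); 7..8  -- tail padding (1B); sizeof = 8, alignof = 4
0..2  uid  (2B, 2-aligned)
2..4  -- padding (2B)
4..12  cpu  (8B, 4-aligned)
12..16  rss  (4B, 4-aligned)
16..18  state  (2B, 2-aligned)
18..24  -- padding (6B)
24..32  start_time  (8B, 8-aligned)
32..45  prio  (13B, 1-aligned)
45..48  -- padding (3B)
48..52  refcount  (4B, 4-aligned)
52..56  -- tail padding (4B)
sizeof = 56, alignof = 8
— Node2 —
0..4  rss  (4B, 4-aligned)
4..8  refcount  (4B, 4-aligned)
8..16  start_time  (8B, 8-aligned)
16..18  state  (2B, 2-aligned)
18..31  prio  (13B, 1-aligned)
31..32  -- padding (1B)
32..34  uid  (2B, 2-aligned)
34..36  -- padding (2B)
36..44  cpu  (8B, 4-aligned)
44..48  -- tail padding (4B)
sizeof = 48, alignof = 8
56 − 48 = 8

8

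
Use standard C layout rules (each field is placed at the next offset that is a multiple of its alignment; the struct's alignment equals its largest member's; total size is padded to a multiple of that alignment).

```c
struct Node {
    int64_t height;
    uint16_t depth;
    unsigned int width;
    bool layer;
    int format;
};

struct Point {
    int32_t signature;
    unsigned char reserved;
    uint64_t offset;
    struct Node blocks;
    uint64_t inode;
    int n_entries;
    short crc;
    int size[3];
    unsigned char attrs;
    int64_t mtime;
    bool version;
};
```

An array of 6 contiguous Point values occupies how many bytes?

Node: @0: height [8B, align 8] → 8; @8: depth [2B, align 2] → 10; +2 pad (align 4); @12: width [4B, align 4] → 16; @16: layer [1B, align 1] → 17; +3 pad (align 4); @20: format [4B, align 4] → 24; size 24, align 8
@0: signature [4B, align 4] → 4
@4: reserved [1B, align 1] → 5
+3 pad (align 8)
@8: offset [8B, align 8] → 16
@16: blocks [24B, align 8] → 40
@40: inode [8B, align 8] → 48
@48: n_entries [4B, align 4] → 52
@52: crc [2B, align 2] → 54
+2 pad (align 4)
@56: size [12B, align 4] → 68
@68: attrs [1B, align 1] → 69
+3 pad (align 8)
@72: mtime [8B, align 8] → 80
@80: version [1B, align 1] → 81
+7 tail pad (align 8)
size 88, align 8
array of 6: 6 × 88 = 528

528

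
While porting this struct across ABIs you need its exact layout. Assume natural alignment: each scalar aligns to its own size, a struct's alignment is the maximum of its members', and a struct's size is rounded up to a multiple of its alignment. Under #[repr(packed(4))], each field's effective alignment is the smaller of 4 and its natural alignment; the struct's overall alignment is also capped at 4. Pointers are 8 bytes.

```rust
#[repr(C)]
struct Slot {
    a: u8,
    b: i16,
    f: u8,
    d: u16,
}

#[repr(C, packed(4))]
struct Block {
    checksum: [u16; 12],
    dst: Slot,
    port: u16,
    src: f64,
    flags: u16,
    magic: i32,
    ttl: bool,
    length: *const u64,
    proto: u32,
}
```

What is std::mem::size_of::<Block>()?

68 bytes

Slot: 0..1  a  (1B, 1-aligned); 1..2  -- padding (1B); 2..4  b  (2B, 2-aligned); 4..5  f  (1B, 1-aligned); 5..6  -- padding (1B); 6..8  d  (2B, 2-aligned); sizeof = 8, alignof = 2
0..24  checksum  (24B, 2-aligned)
24..32  dst  (8B, 2-aligned)
32..34  port  (2B, 2-aligned)
34..36  -- padding (2B)
36..44  src  (8B, 4-aligned)
44..46  flags  (2B, 2-aligned)
46..48  -- padding (2B)
48..52  magic  (4B, 4-aligned)
52..53  ttl  (1B, 1-aligned)
53..56  -- padding (3B)
56..64  length  (8B, 4-aligned)
64..68  proto  (4B, 4-aligned)
sizeof = 68, alignof = 4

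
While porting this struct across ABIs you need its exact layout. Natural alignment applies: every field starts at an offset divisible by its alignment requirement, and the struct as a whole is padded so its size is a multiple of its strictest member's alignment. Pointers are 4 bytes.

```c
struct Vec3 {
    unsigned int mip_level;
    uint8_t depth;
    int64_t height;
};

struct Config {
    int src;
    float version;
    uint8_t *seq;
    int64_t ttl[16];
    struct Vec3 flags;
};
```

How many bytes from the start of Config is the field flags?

Vec3: @0: mip_level [4B, align 4] → 4; @4: depth [1B, align 1] → 5; +3 pad (align 8); @8: height [8B, align 8] → 16; size 16, align 8
@0: src [4B, align 4] → 4
@4: version [4B, align 4] → 8
@8: seq [4B, align 4] → 12
+4 pad (align 8)
@16: ttl [128B, align 8] → 144
@144: flags [16B, align 8] → 160

144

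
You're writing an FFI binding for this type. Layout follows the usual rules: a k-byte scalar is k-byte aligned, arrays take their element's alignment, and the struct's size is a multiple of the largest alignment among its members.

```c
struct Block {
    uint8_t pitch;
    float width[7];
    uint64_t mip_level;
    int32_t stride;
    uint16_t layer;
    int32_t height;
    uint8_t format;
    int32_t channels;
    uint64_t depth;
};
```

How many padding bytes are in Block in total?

12

pitch at 0 (size 1, align 1) → ends 1
pad 3 to align 4 for width
width at 4 (size 28, align 4) → ends 32
mip_level at 32 (size 8, align 8) → ends 40
stride at 40 (size 4, align 4) → ends 44
layer at 44 (size 2, align 2) → ends 46
pad 2 to align 4 for height
height at 48 (size 4, align 4) → ends 52
format at 52 (size 1, align 1) → ends 53
pad 3 to align 4 for channels
channels at 56 (size 4, align 4) → ends 60
pad 4 to align 8 for depth
depth at 64 (size 8, align 8) → ends 72
total 72 bytes, alignment 8
data bytes 60, size 72 → padding 12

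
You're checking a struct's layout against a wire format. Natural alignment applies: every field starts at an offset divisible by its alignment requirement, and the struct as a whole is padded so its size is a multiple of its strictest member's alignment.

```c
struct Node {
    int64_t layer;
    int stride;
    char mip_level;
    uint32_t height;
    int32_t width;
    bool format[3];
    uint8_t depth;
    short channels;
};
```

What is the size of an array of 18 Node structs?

0..8  layer  (8B, 8-aligned)
8..12  stride  (4B, 4-aligned)
12..13  mip_level  (1B, 1-aligned)
13..16  -- padding (3B)
16..20  height  (4B, 4-aligned)
20..24  width  (4B, 4-aligned)
24..27  format  (3B, 1-aligned)
27..28  depth  (1B, 1-aligned)
28..30  channels  (2B, 2-aligned)
30..32  -- tail padding (2B)
sizeof = 32, alignof = 8
array of 18: 18 × 32 = 576

576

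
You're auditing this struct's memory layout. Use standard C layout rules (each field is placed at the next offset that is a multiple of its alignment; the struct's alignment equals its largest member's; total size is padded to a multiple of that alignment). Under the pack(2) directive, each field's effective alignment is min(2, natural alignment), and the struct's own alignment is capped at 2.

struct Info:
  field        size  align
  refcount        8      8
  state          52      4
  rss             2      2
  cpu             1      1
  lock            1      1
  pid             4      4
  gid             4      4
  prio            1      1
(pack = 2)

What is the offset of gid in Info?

68

@0: refcount [8B, align 2] → 8
@8: state [52B, align 2] → 60
@60: rss [2B, align 2] → 62
@62: cpu [1B, align 1] → 63
@63: lock [1B, align 1] → 64
@64: pid [4B, align 2] → 68
@68: gid [4B, align 2] → 72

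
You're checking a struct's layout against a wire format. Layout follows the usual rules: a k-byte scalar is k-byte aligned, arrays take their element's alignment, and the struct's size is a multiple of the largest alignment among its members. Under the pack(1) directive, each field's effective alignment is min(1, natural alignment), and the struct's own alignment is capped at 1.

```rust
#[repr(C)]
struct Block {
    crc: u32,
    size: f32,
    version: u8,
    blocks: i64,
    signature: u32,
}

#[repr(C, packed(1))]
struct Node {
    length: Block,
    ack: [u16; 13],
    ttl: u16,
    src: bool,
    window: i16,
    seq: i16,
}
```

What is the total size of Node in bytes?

Block: crc at 0 (size 4, align 4) → ends 4; size at 4 (size 4, align 4) → ends 8; version at 8 (size 1, align 1) → ends 9; pad 7 to align 8 for blocks; blocks at 16 (size 8, align 8) → ends 24; signature at 24 (size 4, align 4) → ends 28; tail pad 4 to reach multiple of 8; total 32 bytes, alignment 8
length at 0 (size 32, align 1) → ends 32
ack at 32 (size 26, align 1) → ends 58
ttl at 58 (size 2, align 1) → ends 60
src at 60 (size 1, align 1) → ends 61
window at 61 (size 2, align 1) → ends 63
seq at 63 (size 2, align 1) → ends 65
total 65 bytes, alignment 1

65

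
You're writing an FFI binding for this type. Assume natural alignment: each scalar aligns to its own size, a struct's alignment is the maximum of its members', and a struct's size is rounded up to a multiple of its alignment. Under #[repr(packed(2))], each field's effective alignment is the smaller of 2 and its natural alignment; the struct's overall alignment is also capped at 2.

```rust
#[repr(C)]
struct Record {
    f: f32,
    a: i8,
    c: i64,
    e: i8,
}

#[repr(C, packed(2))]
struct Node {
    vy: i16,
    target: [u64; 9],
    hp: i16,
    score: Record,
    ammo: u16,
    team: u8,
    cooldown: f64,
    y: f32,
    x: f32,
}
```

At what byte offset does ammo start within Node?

100

Record: @0: f [4B, align 4] → 4; @4: a [1B, align 1] → 5; +3 pad (align 8); @8: c [8B, align 8] → 16; @16: e [1B, align 1] → 17; +7 tail pad (align 8); size 24, align 8
@0: vy [2B, align 2] → 2
@2: target [72B, align 2] → 74
@74: hp [2B, align 2] → 76
@76: score [24B, align 2] → 100
@100: ammo [2B, align 2] → 102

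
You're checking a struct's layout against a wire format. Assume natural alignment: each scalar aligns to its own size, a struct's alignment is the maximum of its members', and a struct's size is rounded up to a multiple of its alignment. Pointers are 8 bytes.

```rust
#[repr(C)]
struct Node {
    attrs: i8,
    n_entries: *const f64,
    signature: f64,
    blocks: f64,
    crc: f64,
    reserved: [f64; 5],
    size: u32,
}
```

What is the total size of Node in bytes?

88 bytes

0..1  attrs  (1B, 1-aligned)
1..8  -- padding (7B)
8..16  n_entries  (8B, 8-aligned)
16..24  signature  (8B, 8-aligned)
24..32  blocks  (8B, 8-aligned)
32..40  crc  (8B, 8-aligned)
40..80  reserved  (40B, 8-aligned)
80..84  size  (4B, 4-aligned)
84..88  -- tail padding (4B)
sizeof = 88, alignof = 8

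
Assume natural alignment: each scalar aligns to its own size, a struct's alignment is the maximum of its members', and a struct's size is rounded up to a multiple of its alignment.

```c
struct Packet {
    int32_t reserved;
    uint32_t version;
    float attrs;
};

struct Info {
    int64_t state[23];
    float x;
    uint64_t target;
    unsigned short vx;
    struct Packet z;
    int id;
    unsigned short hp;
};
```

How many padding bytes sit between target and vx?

0

Packet: reserved at 0 (size 4, align 4) → ends 4; version at 4 (size 4, align 4) → ends 8; attrs at 8 (size 4, align 4) → ends 12; total 12 bytes, alignment 4
state at 0 (size 184, align 8) → ends 184
x at 184 (size 4, align 4) → ends 188
pad 4 to align 8 for target
target at 192 (size 8, align 8) → ends 200
vx at 200 (size 2, align 2) → ends 202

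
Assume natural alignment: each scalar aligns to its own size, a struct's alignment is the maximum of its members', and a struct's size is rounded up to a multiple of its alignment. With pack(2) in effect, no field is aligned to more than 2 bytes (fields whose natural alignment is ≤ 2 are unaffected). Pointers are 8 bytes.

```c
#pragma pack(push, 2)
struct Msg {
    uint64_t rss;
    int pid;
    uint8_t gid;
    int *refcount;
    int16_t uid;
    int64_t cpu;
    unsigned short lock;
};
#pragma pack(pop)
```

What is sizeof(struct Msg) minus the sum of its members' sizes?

rss at 0 (size 8, align 2) → ends 8
pid at 8 (size 4, align 2) → ends 12
gid at 12 (size 1, align 1) → ends 13
pad 1 to align 2 for refcount
refcount at 14 (size 8, align 2) → ends 22
uid at 22 (size 2, align 2) → ends 24
cpu at 24 (size 8, align 2) → ends 32
lock at 32 (size 2, align 2) → ends 34
total 34 bytes, alignment 2
data bytes 33, size 34 → padding 1

1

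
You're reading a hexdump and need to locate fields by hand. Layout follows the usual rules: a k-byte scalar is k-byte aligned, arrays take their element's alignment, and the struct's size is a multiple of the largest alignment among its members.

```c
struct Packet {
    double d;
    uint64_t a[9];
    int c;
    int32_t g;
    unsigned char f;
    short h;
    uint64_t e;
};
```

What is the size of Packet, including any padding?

104

d at 0 (size 8, align 8) → ends 8
a at 8 (size 72, align 8) → ends 80
c at 80 (size 4, align 4) → ends 84
g at 84 (size 4, align 4) → ends 88
f at 88 (size 1, align 1) → ends 89
pad 1 to align 2 for h
h at 90 (size 2, align 2) → ends 92
pad 4 to align 8 for e
e at 96 (size 8, align 8) → ends 104
total 104 bytes, alignment 8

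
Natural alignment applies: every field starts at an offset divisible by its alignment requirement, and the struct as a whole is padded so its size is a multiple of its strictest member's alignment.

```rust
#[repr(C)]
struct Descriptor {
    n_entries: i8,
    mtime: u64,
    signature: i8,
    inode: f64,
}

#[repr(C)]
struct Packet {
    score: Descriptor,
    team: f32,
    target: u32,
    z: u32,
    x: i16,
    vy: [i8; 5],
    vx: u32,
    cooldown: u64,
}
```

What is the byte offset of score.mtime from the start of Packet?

Descriptor: n_entries at 0 (size 1, align 1) → ends 1; pad 7 to align 8 for mtime; mtime at 8 (size 8, align 8) → ends 16; signature at 16 (size 1, align 1) → ends 17; pad 7 to align 8 for inode; inode at 24 (size 8, align 8) → ends 32; total 32 bytes, alignment 8
score at 0 (size 32, align 8) → ends 32
within Descriptor: mtime at 8
0 + 8 = 8

8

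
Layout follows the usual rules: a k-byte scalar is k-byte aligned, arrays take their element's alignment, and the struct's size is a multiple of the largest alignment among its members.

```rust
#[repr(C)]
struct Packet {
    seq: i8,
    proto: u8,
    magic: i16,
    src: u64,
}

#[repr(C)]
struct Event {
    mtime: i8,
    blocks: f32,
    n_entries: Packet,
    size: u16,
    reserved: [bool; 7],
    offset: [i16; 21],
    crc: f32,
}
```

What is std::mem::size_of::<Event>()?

Packet: seq at 0 (size 1, align 1) → ends 1; proto at 1 (size 1, align 1) → ends 2; magic at 2 (size 2, align 2) → ends 4; pad 4 to align 8 for src; src at 8 (size 8, align 8) → ends 16; total 16 bytes, alignment 8
mtime at 0 (size 1, align 1) → ends 1
pad 3 to align 4 for blocks
blocks at 4 (size 4, align 4) → ends 8
n_entries at 8 (size 16, align 8) → ends 24
size at 24 (size 2, align 2) → ends 26
reserved at 26 (size 7, align 1) → ends 33
pad 1 to align 2 for offset
offset at 34 (size 42, align 2) → ends 76
crc at 76 (size 4, align 4) → ends 80
total 80 bytes, alignment 8

80 bytes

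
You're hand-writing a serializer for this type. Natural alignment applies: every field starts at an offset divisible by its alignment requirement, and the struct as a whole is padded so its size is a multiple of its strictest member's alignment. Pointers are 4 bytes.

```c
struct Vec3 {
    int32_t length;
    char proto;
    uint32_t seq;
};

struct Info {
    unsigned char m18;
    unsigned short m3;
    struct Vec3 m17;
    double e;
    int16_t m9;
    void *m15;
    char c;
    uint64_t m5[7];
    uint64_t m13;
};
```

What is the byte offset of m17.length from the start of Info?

4

Vec3: @0: length [4B, align 4] → 4; @4: proto [1B, align 1] → 5; +3 pad (align 4); @8: seq [4B, align 4] → 12; size 12, align 4
@0: m18 [1B, align 1] → 1
+1 pad (align 2)
@2: m3 [2B, align 2] → 4
@4: m17 [12B, align 4] → 16
within Vec3: length at 0
4 + 0 = 4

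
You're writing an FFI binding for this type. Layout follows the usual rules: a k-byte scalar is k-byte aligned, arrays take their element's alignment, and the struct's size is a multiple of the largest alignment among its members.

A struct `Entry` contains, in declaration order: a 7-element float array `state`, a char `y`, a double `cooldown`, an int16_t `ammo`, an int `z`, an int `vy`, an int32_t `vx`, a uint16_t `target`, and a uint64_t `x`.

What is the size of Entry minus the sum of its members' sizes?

11

@0: state [28B, align 4] → 28
@28: y [1B, align 1] → 29
+3 pad (align 8)
@32: cooldown [8B, align 8] → 40
@40: ammo [2B, align 2] → 42
+2 pad (align 4)
@44: z [4B, align 4] → 48
@48: vy [4B, align 4] → 52
@52: vx [4B, align 4] → 56
@56: target [2B, align 2] → 58
+6 pad (align 8)
@64: x [8B, align 8] → 72
size 72, align 8
data bytes 61, size 72 → padding 11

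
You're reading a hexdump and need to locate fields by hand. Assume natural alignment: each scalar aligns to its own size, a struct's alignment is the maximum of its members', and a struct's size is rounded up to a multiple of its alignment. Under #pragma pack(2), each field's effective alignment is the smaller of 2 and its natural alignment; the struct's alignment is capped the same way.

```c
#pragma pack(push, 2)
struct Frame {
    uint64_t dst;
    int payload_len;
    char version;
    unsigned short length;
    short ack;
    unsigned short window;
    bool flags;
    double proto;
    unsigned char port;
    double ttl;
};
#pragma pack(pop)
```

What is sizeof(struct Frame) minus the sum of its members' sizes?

@0: dst [8B, align 2] → 8
@8: payload_len [4B, align 2] → 12
@12: version [1B, align 1] → 13
+1 pad (align 2)
@14: length [2B, align 2] → 16
@16: ack [2B, align 2] → 18
@18: window [2B, align 2] → 20
@20: flags [1B, align 1] → 21
+1 pad (align 2)
@22: proto [8B, align 2] → 30
@30: port [1B, align 1] → 31
+1 pad (align 2)
@32: ttl [8B, align 2] → 40
size 40, align 2
data bytes 37, size 40 → padding 3

3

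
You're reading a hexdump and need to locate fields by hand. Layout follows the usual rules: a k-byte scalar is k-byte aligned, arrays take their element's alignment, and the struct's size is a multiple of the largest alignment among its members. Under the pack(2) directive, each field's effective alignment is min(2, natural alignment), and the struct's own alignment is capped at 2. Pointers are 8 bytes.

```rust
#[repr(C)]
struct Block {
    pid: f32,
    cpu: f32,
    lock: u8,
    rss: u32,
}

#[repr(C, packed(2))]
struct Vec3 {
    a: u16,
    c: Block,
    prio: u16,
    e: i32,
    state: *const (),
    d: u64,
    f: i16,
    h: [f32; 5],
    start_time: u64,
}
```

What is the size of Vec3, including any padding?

Block: pid at 0 (size 4, align 4) → ends 4; cpu at 4 (size 4, align 4) → ends 8; lock at 8 (size 1, align 1) → ends 9; pad 3 to align 4 for rss; rss at 12 (size 4, align 4) → ends 16; total 16 bytes, alignment 4
a at 0 (size 2, align 2) → ends 2
c at 2 (size 16, align 2) → ends 18
prio at 18 (size 2, align 2) → ends 20
e at 20 (size 4, align 2) → ends 24
state at 24 (size 8, align 2) → ends 32
d at 32 (size 8, align 2) → ends 40
f at 40 (size 2, align 2) → ends 42
h at 42 (size 20, align 2) → ends 62
start_time at 62 (size 8, align 2) → ends 70
total 70 bytes, alignment 2

70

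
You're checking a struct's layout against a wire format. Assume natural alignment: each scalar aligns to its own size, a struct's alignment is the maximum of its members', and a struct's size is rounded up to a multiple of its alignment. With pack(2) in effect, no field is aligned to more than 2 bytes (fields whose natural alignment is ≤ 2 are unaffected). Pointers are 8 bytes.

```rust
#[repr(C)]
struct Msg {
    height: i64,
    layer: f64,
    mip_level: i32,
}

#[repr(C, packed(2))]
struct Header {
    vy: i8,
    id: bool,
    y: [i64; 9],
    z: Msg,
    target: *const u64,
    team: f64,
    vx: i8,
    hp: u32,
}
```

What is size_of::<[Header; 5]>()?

600

Msg: 0..8  height  (8B, 8-aligned); 8..16  layer  (8B, 8-aligned); 16..20  mip_level  (4B, 4-aligned); 20..24  -- tail padding (4B); sizeof = 24, alignof = 8
0..1  vy  (1B, 1-aligned)
1..2  id  (1B, 1-aligned)
2..74  y  (72B, 2-aligned)
74..98  z  (24B, 2-aligned)
98..106  target  (8B, 2-aligned)
106..114  team  (8B, 2-aligned)
114..115  vx  (1B, 1-aligned)
115..116  -- padding (1B)
116..120  hp  (4B, 2-aligned)
sizeof = 120, alignof = 2
array of 5: 5 × 120 = 600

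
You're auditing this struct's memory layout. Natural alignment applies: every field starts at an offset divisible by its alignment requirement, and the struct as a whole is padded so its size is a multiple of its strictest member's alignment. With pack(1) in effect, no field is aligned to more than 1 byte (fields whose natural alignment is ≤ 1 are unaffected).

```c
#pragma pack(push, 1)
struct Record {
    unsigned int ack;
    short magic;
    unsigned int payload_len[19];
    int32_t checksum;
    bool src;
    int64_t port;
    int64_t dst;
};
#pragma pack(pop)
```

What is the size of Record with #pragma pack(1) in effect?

103

ack at 0 (size 4, align 1) → ends 4
magic at 4 (size 2, align 1) → ends 6
payload_len at 6 (size 76, align 1) → ends 82
checksum at 82 (size 4, align 1) → ends 86
src at 86 (size 1, align 1) → ends 87
port at 87 (size 8, align 1) → ends 95
dst at 95 (size 8, align 1) → ends 103
total 103 bytes, alignment 1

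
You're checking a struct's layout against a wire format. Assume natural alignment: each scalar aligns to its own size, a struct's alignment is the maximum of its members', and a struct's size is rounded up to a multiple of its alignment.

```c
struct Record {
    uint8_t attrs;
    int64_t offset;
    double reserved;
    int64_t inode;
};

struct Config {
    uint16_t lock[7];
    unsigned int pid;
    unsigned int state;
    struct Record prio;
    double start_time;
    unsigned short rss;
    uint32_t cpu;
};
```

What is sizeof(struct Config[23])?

Record: @0: attrs [1B, align 1] → 1; +7 pad (align 8); @8: offset [8B, align 8] → 16; @16: reserved [8B, align 8] → 24; @24: inode [8B, align 8] → 32; size 32, align 8
@0: lock [14B, align 2] → 14
+2 pad (align 4)
@16: pid [4B, align 4] → 20
@20: state [4B, align 4] → 24
@24: prio [32B, align 8] → 56
@56: start_time [8B, align 8] → 64
@64: rss [2B, align 2] → 66
+2 pad (align 4)
@68: cpu [4B, align 4] → 72
size 72, align 8
array of 23: 23 × 72 = 1656

1656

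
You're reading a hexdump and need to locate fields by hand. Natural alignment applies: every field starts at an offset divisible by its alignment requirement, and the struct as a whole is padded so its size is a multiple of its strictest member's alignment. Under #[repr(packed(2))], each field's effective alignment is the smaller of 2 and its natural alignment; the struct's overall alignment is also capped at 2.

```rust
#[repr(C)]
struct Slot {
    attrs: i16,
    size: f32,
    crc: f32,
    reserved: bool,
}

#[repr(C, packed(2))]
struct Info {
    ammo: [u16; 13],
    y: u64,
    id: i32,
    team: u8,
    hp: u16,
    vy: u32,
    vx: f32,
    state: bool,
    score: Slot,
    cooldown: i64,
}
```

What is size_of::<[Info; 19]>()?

Slot: @0: attrs [2B, align 2] → 2; +2 pad (align 4); @4: size [4B, align 4] → 8; @8: crc [4B, align 4] → 12; @12: reserved [1B, align 1] → 13; +3 tail pad (align 4); size 16, align 4
@0: ammo [26B, align 2] → 26
@26: y [8B, align 2] → 34
@34: id [4B, align 2] → 38
@38: team [1B, align 1] → 39
+1 pad (align 2)
@40: hp [2B, align 2] → 42
@42: vy [4B, align 2] → 46
@46: vx [4B, align 2] → 50
@50: state [1B, align 1] → 51
+1 pad (align 2)
@52: score [16B, align 2] → 68
@68: cooldown [8B, align 2] → 76
size 76, align 2
array of 19: 19 × 76 = 1444

1444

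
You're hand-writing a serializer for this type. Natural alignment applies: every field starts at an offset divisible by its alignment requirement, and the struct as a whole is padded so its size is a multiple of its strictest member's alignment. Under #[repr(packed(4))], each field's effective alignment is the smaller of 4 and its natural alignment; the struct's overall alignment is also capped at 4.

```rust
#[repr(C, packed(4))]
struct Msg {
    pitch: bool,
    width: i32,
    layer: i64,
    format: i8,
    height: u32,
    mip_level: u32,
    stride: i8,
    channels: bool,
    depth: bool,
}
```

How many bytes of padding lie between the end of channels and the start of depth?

0

@0: pitch [1B, align 1] → 1
+3 pad (align 4)
@4: width [4B, align 4] → 8
@8: layer [8B, align 4] → 16
@16: format [1B, align 1] → 17
+3 pad (align 4)
@20: height [4B, align 4] → 24
@24: mip_level [4B, align 4] → 28
@28: stride [1B, align 1] → 29
@29: channels [1B, align 1] → 30
@30: depth [1B, align 1] → 31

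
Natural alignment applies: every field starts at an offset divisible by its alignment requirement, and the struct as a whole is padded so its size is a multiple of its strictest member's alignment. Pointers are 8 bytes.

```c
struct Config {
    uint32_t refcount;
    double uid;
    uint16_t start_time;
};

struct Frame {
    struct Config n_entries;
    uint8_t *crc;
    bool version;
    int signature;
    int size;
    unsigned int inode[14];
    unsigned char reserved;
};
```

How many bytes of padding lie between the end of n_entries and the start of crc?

0

Config: refcount at 0 (size 4, align 4) → ends 4; pad 4 to align 8 for uid; uid at 8 (size 8, align 8) → ends 16; start_time at 16 (size 2, align 2) → ends 18; tail pad 6 to reach multiple of 8; total 24 bytes, alignment 8
n_entries at 0 (size 24, align 8) → ends 24
crc at 24 (size 8, align 8) → ends 32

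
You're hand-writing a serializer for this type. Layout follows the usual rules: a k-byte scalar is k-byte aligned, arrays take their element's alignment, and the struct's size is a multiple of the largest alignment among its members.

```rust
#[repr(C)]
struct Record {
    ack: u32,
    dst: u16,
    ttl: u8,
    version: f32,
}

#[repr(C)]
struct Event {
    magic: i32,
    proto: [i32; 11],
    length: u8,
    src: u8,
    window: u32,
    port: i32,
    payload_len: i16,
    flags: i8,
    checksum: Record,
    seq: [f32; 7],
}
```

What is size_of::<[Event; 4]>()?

416

Record: ack at 0 (size 4, align 4) → ends 4; dst at 4 (size 2, align 2) → ends 6; ttl at 6 (size 1, align 1) → ends 7; pad 1 to align 4 for version; version at 8 (size 4, align 4) → ends 12; total 12 bytes, alignment 4
magic at 0 (size 4, align 4) → ends 4
proto at 4 (size 44, align 4) → ends 48
length at 48 (size 1, align 1) → ends 49
src at 49 (size 1, align 1) → ends 50
pad 2 to align 4 for window
window at 52 (size 4, align 4) → ends 56
port at 56 (size 4, align 4) → ends 60
payload_len at 60 (size 2, align 2) → ends 62
flags at 62 (size 1, align 1) → ends 63
pad 1 to align 4 for checksum
checksum at 64 (size 12, align 4) → ends 76
seq at 76 (size 28, align 4) → ends 104
total 104 bytes, alignment 4
array of 4: 4 × 104 = 416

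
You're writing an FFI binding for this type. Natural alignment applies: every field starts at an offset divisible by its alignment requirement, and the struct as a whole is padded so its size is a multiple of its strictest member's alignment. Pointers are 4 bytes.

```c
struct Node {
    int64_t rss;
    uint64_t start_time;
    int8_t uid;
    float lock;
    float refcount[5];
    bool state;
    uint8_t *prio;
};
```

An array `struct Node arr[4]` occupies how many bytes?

rss at 0 (size 8, align 8) → ends 8
start_time at 8 (size 8, align 8) → ends 16
uid at 16 (size 1, align 1) → ends 17
pad 3 to align 4 for lock
lock at 20 (size 4, align 4) → ends 24
refcount at 24 (size 20, align 4) → ends 44
state at 44 (size 1, align 1) → ends 45
pad 3 to align 4 for prio
prio at 48 (size 4, align 4) → ends 52
tail pad 4 to reach multiple of 8
total 56 bytes, alignment 8
array of 4: 4 × 56 = 224

224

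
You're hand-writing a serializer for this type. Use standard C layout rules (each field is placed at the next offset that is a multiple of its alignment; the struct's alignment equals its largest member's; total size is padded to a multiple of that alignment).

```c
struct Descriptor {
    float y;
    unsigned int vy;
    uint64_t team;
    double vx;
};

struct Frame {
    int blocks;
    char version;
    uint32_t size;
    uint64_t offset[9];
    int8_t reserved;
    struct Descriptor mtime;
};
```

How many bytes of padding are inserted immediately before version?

0

Descriptor: @0: y [4B, align 4] → 4; @4: vy [4B, align 4] → 8; @8: team [8B, align 8] → 16; @16: vx [8B, align 8] → 24; size 24, align 8
@0: blocks [4B, align 4] → 4
@4: version [1B, align 1] → 5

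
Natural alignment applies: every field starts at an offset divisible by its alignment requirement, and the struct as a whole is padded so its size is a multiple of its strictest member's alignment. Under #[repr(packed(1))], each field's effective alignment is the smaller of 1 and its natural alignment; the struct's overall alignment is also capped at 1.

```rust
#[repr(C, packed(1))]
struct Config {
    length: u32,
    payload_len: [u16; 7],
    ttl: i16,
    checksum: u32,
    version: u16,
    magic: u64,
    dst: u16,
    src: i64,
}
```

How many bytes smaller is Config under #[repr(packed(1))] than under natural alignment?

12

natural layout:
  0..4  length  (4B, 4-aligned)
  4..18  payload_len  (14B, 2-aligned)
  18..20  ttl  (2B, 2-aligned)
  20..24  checksum  (4B, 4-aligned)
  24..26  version  (2B, 2-aligned)
  26..32  -- padding (6B)
  32..40  magic  (8B, 8-aligned)
  40..42  dst  (2B, 2-aligned)
  42..48  -- padding (6B)
  48..56  src  (8B, 8-aligned)
  sizeof = 56, alignof = 8
packed(1) layout:
  0..4  length  (4B, 1-aligned)
  4..18  payload_len  (14B, 1-aligned)
  18..20  ttl  (2B, 1-aligned)
  20..24  checksum  (4B, 1-aligned)
  24..26  version  (2B, 1-aligned)
  26..34  magic  (8B, 1-aligned)
  34..36  dst  (2B, 1-aligned)
  36..44  src  (8B, 1-aligned)
  sizeof = 44, alignof = 1
56 − 44 = 12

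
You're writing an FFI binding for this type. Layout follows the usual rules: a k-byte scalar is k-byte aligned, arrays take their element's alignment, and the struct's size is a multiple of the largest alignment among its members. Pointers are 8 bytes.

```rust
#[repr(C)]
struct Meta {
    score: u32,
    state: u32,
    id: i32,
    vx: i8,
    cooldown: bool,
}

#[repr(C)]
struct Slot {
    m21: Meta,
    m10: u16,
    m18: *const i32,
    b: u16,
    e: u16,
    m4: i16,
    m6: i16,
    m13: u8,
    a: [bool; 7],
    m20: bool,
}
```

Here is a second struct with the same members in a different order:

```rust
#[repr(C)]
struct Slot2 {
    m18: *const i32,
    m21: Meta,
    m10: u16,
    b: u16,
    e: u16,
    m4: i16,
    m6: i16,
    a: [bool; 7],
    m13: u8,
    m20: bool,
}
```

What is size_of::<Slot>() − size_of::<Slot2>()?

8

Meta: @0: score [4B, align 4] → 4; @4: state [4B, align 4] → 8; @8: id [4B, align 4] → 12; @12: vx [1B, align 1] → 13; @13: cooldown [1B, align 1] → 14; +2 tail pad (align 4); size 16, align 4
@0: m21 [16B, align 4] → 16
@16: m10 [2B, align 2] → 18
+6 pad (align 8)
@24: m18 [8B, align 8] → 32
@32: b [2B, align 2] → 34
@34: e [2B, align 2] → 36
@36: m4 [2B, align 2] → 38
@38: m6 [2B, align 2] → 40
@40: m13 [1B, align 1] → 41
@41: a [7B, align 1] → 48
@48: m20 [1B, align 1] → 49
+7 tail pad (align 8)
size 56, align 8
— Slot2 —
@0: m18 [8B, align 8] → 8
@8: m21 [16B, align 4] → 24
@24: m10 [2B, align 2] → 26
@26: b [2B, align 2] → 28
@28: e [2B, align 2] → 30
@30: m4 [2B, align 2] → 32
@32: m6 [2B, align 2] → 34
@34: a [7B, align 1] → 41
@41: m13 [1B, align 1] → 42
@42: m20 [1B, align 1] → 43
+5 tail pad (align 8)
size 48, align 8
56 − 48 = 8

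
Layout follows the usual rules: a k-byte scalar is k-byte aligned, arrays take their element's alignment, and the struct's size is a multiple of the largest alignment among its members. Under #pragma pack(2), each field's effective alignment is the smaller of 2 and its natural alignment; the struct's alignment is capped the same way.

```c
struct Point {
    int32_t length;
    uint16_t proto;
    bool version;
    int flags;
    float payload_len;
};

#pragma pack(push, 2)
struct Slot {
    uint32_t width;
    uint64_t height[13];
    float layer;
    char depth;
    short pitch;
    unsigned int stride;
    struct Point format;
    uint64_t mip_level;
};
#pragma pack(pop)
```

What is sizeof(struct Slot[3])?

432

Point: length at 0 (size 4, align 4) → ends 4; proto at 4 (size 2, align 2) → ends 6; version at 6 (size 1, align 1) → ends 7; pad 1 to align 4 for flags; flags at 8 (size 4, align 4) → ends 12; payload_len at 12 (size 4, align 4) → ends 16; total 16 bytes, alignment 4
width at 0 (size 4, align 2) → ends 4
height at 4 (size 104, align 2) → ends 108
layer at 108 (size 4, align 2) → ends 112
depth at 112 (size 1, align 1) → ends 113
pad 1 to align 2 for pitch
pitch at 114 (size 2, align 2) → ends 116
stride at 116 (size 4, align 2) → ends 120
format at 120 (size 16, align 2) → ends 136
mip_level at 136 (size 8, align 2) → ends 144
total 144 bytes, alignment 2
array of 3: 3 × 144 = 432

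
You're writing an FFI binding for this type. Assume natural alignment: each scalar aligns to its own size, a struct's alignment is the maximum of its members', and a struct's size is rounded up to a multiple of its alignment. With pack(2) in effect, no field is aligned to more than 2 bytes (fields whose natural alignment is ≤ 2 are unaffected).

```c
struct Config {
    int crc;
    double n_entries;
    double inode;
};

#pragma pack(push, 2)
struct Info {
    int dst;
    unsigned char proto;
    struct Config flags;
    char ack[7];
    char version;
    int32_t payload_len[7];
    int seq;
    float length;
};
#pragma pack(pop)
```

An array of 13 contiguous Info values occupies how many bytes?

962

Config: crc at 0 (size 4, align 4) → ends 4; pad 4 to align 8 for n_entries; n_entries at 8 (size 8, align 8) → ends 16; inode at 16 (size 8, align 8) → ends 24; total 24 bytes, alignment 8
dst at 0 (size 4, align 2) → ends 4
proto at 4 (size 1, align 1) → ends 5
pad 1 to align 2 for flags
flags at 6 (size 24, align 2) → ends 30
ack at 30 (size 7, align 1) → ends 37
version at 37 (size 1, align 1) → ends 38
payload_len at 38 (size 28, align 2) → ends 66
seq at 66 (size 4, align 2) → ends 70
length at 70 (size 4, align 2) → ends 74
total 74 bytes, alignment 2
array of 13: 13 × 74 = 962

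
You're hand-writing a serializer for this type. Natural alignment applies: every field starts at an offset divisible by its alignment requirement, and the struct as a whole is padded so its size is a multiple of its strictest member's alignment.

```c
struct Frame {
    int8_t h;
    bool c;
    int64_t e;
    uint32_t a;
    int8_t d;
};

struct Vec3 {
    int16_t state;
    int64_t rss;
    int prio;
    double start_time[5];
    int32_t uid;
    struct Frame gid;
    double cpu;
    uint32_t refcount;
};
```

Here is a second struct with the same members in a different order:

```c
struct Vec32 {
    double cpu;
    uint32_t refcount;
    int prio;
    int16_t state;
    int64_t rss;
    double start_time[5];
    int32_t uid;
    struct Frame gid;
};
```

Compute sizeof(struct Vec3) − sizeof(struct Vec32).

8

Frame: 0..1  h  (1B, 1-aligned); 1..2  c  (1B, 1-aligned); 2..8  -- padding (6B); 8..16  e  (8B, 8-aligned); 16..20  a  (4B, 4-aligned); 20..21  d  (1B, 1-aligned); 21..24  -- tail padding (3B); sizeof = 24, alignof = 8
0..2  state  (2B, 2-aligned)
2..8  -- padding (6B)
8..16  rss  (8B, 8-aligned)
16..20  prio  (4B, 4-aligned)
20..24  -- padding (4B)
24..64  start_time  (40B, 8-aligned)
64..68  uid  (4B, 4-aligned)
68..72  -- padding (4B)
72..96  gid  (24B, 8-aligned)
96..104  cpu  (8B, 8-aligned)
104..108  refcount  (4B, 4-aligned)
108..112  -- tail padding (4B)
sizeof = 112, alignof = 8
— Vec32 —
0..8  cpu  (8B, 8-aligned)
8..12  refcount  (4B, 4-aligned)
12..16  prio  (4B, 4-aligned)
16..18  state  (2B, 2-aligned)
18..24  -- padding (6B)
24..32  rss  (8B, 8-aligned)
32..72  start_time  (40B, 8-aligned)
72..76  uid  (4B, 4-aligned)
76..80  -- padding (4B)
80..104  gid  (24B, 8-aligned)
sizeof = 104, alignof = 8
112 − 104 = 8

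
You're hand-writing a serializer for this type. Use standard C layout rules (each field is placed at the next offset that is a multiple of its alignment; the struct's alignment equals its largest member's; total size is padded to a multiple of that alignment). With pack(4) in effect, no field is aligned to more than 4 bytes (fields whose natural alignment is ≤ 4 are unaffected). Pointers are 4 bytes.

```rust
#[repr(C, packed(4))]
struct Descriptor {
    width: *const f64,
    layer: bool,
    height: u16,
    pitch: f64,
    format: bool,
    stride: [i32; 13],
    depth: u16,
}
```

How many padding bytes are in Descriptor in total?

@0: width [4B, align 4] → 4
@4: layer [1B, align 1] → 5
+1 pad (align 2)
@6: height [2B, align 2] → 8
@8: pitch [8B, align 4] → 16
@16: format [1B, align 1] → 17
+3 pad (align 4)
@20: stride [52B, align 4] → 72
@72: depth [2B, align 2] → 74
+2 tail pad (align 4)
size 76, align 4
data bytes 70, size 76 → padding 6

6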